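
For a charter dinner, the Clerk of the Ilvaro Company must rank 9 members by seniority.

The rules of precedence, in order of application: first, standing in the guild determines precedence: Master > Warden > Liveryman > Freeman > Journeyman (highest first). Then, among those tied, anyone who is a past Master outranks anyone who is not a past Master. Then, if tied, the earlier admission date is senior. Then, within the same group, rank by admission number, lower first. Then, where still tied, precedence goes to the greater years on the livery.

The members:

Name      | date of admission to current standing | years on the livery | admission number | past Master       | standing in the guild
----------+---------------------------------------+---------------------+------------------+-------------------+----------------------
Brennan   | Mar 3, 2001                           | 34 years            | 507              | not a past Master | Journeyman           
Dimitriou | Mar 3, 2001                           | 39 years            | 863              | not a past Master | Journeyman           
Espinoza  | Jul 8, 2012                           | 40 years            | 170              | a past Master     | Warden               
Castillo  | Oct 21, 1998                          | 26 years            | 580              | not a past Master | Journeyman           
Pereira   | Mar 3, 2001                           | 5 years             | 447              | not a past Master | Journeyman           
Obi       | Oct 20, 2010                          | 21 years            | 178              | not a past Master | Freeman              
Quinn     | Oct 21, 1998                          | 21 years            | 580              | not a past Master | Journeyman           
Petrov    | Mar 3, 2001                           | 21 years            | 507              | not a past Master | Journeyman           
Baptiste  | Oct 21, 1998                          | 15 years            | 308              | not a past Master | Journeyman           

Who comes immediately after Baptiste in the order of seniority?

By standing in the guild: Espinoza (Warden); then Obi (Freeman); then Baptiste, Castillo, Quinn, Pereira, Brennan, Petrov and Dimitriou (Journeyman).
Baptiste, Castillo, Quinn, Pereira, Brennan, Petrov and Dimitriou are each not a past Master, so the next rule applies.
Among Baptiste, Castillo, Quinn, Pereira, Brennan, Petrov and Dimitriou, by date of admission to current standing (earlier first): Baptiste, Castillo and Quinn (Oct 21, 1998) before Pereira, Brennan, Petrov and Dimitriou (Mar 3, 2001).
Among Baptiste, Castillo and Quinn, by admission number (lower first): Baptiste (308) before Castillo and Quinn (580).
Among Castillo and Quinn, by years on the livery (higher first): Castillo (26 years) before Quinn (21 years).
Among Pereira, Brennan, Petrov and Dimitriou, by admission number (lower first): Pereira (447) before Brennan and Petrov (507) before Dimitriou (863).
Among Brennan and Petrov, by years on the livery (higher first): Brennan (34 years) before Petrov (21 years).
Order: Espinoza, Obi, Baptiste, Castillo, Quinn, Pereira, Brennan, Petrov, Dimitriou.

Castillo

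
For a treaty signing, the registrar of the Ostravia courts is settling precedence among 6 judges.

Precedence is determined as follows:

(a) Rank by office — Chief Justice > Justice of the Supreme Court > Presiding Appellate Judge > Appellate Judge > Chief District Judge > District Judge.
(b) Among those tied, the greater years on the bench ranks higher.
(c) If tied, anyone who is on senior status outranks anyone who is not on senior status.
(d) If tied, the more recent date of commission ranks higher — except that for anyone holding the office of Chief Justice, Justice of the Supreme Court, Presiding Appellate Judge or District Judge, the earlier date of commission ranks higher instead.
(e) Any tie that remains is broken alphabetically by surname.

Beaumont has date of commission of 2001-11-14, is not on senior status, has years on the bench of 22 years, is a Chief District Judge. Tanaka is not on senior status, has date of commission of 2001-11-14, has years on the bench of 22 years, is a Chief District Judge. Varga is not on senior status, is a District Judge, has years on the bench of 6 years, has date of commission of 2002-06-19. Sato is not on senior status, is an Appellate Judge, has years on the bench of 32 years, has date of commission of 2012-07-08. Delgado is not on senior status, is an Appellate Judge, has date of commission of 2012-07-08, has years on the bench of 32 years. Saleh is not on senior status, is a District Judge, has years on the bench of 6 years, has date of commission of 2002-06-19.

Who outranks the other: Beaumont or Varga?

By office: Delgado and Sato (Appellate Judge); then Beaumont and Tanaka (Chief District Judge); then Saleh and Varga (District Judge).
Delgado and Sato both have years on the bench 32 years, so the next rule applies.
Delgado and Sato are each not on senior status, so the next rule applies.
Delgado and Sato both have date of commission 2012-07-08, so the next rule applies.
Among Delgado and Sato, alphabetically by surname: Delgado before Sato.
Beaumont and Tanaka both have years on the bench 22 years, so the next rule applies.
Beaumont and Tanaka are each not on senior status, so the next rule applies.
Beaumont and Tanaka both have date of commission 2001-11-14, so the next rule applies.
Among Beaumont and Tanaka, alphabetically by surname: Beaumont before Tanaka.
Saleh and Varga both have years on the bench 6 years, so the next rule applies.
Saleh and Varga are each not on senior status, so the next rule applies.
Saleh and Varga both have date of commission 2002-06-19, so the next rule applies.
Among Saleh and Varga, alphabetically by surname: Saleh before Varga.
So Beaumont takes precedence.

Beaumont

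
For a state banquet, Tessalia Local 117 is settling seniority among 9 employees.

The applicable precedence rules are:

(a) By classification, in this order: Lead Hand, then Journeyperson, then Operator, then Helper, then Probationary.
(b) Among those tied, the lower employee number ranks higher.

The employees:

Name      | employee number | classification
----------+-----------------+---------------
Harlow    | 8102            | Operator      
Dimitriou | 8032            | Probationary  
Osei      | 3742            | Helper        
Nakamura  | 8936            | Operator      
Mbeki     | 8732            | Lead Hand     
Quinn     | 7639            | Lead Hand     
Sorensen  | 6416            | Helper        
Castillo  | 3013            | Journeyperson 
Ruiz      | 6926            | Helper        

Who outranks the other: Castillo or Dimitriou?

By classification: Quinn and Mbeki (Lead Hand); then Castillo (Journeyperson); then Harlow and Nakamura (Operator); then Osei, Sorensen and Ruiz (Helper); then Dimitriou (Probationary).
Among Quinn and Mbeki, by employee number (lower first): Quinn (7639) before Mbeki (8732).
Among Harlow and Nakamura, by employee number (lower first): Harlow (8102) before Nakamura (8936).
Among Osei, Sorensen and Ruiz, by employee number (lower first): Osei (3742) before Sorensen (6416) before Ruiz (6926).
So Castillo takes precedence.

Castillo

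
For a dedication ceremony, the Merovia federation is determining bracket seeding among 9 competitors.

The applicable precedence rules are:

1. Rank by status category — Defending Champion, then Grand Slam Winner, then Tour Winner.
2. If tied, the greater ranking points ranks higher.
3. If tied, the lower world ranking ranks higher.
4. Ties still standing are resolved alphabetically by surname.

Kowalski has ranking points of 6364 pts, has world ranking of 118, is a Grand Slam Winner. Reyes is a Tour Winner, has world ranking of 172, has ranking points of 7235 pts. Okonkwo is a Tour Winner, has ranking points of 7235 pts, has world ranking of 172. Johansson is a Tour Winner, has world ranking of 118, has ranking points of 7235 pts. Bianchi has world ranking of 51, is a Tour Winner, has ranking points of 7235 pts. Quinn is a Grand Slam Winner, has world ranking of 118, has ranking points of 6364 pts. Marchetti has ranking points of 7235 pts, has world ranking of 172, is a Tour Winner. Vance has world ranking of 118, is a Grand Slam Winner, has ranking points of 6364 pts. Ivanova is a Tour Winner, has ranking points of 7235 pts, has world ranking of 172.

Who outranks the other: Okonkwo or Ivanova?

Ivanova

By status category: Kowalski, Quinn and Vance (Grand Slam Winner); then Bianchi, Johansson, Ivanova, Marchetti, Okonkwo and Reyes (Tour Winner).
Kowalski, Quinn and Vance all have ranking points 6364 pts, so the next rule applies.
Kowalski, Quinn and Vance all have world ranking 118, so the next rule applies.
Among Kowalski, Quinn and Vance, alphabetically by surname: Kowalski before Quinn before Vance.
Bianchi, Johansson, Ivanova, Marchetti, Okonkwo and Reyes all have ranking points 7235 pts, so the next rule applies.
Among Bianchi, Johansson, Ivanova, Marchetti, Okonkwo and Reyes, by world ranking (lower first): Bianchi (51) before Johansson (118) before Ivanova, Marchetti, Okonkwo and Reyes (172).
Among Ivanova, Marchetti, Okonkwo and Reyes, alphabetically by surname: Ivanova before Marchetti before Okonkwo before Reyes.
So Ivanova takes precedence.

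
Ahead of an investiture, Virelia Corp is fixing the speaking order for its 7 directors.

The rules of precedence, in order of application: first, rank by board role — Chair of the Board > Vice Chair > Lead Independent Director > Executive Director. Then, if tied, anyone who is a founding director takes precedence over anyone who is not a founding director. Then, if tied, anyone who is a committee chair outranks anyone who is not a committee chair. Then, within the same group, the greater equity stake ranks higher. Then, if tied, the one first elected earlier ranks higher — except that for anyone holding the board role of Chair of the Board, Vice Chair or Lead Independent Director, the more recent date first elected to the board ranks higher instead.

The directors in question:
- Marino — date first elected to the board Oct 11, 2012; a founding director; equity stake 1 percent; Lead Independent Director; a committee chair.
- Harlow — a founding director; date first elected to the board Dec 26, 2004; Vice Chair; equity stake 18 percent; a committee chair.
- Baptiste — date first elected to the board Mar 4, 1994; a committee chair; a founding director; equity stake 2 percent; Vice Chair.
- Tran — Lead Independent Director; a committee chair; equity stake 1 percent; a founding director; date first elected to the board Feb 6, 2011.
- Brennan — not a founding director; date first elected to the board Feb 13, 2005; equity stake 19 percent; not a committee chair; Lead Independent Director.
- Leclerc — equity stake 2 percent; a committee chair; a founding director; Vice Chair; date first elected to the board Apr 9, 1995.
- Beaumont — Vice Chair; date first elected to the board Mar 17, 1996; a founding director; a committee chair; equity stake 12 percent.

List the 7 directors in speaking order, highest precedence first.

Harlow, Beaumont, Leclerc, Baptiste, Marino, Tran, Brennan

By board role: Harlow, Beaumont, Leclerc and Baptiste (Vice Chair); then Marino, Tran and Brennan (Lead Independent Director).
Harlow, Beaumont, Leclerc and Baptiste are each a founding director, so the next rule applies.
Harlow, Beaumont, Leclerc and Baptiste are each a committee chair, so the next rule applies.
Among Harlow, Beaumont, Leclerc and Baptiste, by equity stake (higher first): Harlow (18 percent) before Beaumont (12 percent) before Leclerc and Baptiste (2 percent).
Among Leclerc and Baptiste, by date first elected to the board (later first) (reversed rule for this group): Leclerc (Apr 9, 1995) before Baptiste (Mar 4, 1994).
Among Marino, Tran and Brennan, a founding director before not a founding director: Marino and Tran (a founding director) before Brennan (not a founding director).
Marino and Tran are each a committee chair, so the next rule applies.
Marino and Tran both have equity stake 1 percent, so the next rule applies.
Among Marino and Tran, by date first elected to the board (later first) (reversed rule for this group): Marino (Oct 11, 2012) before Tran (Feb 6, 2011).
Full order: Harlow, Beaumont, Leclerc, Baptiste, Marino, Tran, Brennan.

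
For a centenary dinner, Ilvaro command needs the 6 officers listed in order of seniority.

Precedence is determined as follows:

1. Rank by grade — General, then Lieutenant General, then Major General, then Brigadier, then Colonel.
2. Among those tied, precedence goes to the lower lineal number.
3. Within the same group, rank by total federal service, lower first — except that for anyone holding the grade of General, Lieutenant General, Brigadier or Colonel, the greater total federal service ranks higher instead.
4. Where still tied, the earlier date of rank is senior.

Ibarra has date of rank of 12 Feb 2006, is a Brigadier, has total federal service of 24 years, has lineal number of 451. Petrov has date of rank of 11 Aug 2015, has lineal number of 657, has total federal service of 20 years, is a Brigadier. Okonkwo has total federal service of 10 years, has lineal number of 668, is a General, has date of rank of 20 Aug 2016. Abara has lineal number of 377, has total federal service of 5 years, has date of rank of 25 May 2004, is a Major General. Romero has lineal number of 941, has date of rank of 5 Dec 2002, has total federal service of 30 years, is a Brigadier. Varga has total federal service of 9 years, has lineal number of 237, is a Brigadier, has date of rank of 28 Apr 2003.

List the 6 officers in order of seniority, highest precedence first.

Okonkwo, Abara, Varga, Ibarra, Petrov, Romero

By grade: Okonkwo (General); then Abara (Major General); then Varga, Ibarra, Petrov and Romero (Brigadier).
Among Varga, Ibarra, Petrov and Romero, by lineal number (lower first): Varga (237) before Ibarra (451) before Petrov (657) before Romero (941).
Full order: Okonkwo, Abara, Varga, Ibarra, Petrov, Romero.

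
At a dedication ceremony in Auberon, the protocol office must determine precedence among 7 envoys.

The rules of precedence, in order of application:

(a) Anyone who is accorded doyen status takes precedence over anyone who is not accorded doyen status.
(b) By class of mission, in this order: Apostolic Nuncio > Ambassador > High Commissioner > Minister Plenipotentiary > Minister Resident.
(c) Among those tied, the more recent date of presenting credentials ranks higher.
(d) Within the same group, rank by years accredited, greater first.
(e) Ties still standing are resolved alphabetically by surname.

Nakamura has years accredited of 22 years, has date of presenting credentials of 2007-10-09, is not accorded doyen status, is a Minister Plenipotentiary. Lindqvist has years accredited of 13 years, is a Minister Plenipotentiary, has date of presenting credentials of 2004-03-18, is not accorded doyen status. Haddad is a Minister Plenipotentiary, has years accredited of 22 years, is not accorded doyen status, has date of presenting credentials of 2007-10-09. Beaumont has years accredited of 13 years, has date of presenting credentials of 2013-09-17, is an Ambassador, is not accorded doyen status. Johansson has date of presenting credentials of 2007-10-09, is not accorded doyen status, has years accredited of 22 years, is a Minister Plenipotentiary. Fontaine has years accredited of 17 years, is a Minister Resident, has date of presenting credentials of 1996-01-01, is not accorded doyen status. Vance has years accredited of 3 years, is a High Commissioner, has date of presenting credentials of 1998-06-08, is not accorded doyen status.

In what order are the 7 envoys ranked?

Beaumont, Vance, Haddad, Johansson, Nakamura, Lindqvist, Fontaine

By the first rule: Beaumont, Vance, Haddad, Johansson, Nakamura, Lindqvist and Fontaine (each not accorded doyen status).
Among Beaumont, Vance, Haddad, Johansson, Nakamura, Lindqvist and Fontaine, by class of mission: Beaumont (Ambassador) before Vance (High Commissioner) before Haddad, Johansson, Nakamura and Lindqvist (Minister Plenipotentiary) before Fontaine (Minister Resident).
Among Haddad, Johansson, Nakamura and Lindqvist, by date of presenting credentials (later first): Haddad, Johansson and Nakamura (2007-10-09) before Lindqvist (2004-03-18).
Haddad, Johansson and Nakamura all have years accredited 22 years, so the next rule applies.
Among Haddad, Johansson and Nakamura, alphabetically by surname: Haddad before Johansson before Nakamura.
Full order: Beaumont, Vance, Haddad, Johansson, Nakamura, Lindqvist, Fontaine.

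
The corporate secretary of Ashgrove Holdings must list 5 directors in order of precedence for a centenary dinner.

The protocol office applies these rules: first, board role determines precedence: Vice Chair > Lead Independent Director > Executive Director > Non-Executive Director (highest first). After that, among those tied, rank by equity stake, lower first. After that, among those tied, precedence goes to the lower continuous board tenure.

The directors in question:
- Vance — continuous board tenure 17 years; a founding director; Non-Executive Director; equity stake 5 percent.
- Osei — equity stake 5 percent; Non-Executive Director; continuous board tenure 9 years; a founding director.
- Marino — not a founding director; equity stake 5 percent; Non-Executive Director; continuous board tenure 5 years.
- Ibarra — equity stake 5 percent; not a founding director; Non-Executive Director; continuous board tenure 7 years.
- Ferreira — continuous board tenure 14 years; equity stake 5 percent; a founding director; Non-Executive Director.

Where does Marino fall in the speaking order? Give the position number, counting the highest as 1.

1

By board role: Marino, Ibarra, Osei, Ferreira and Vance (Non-Executive Director).
Marino, Ibarra, Osei, Ferreira and Vance all have equity stake 5 percent, so the next rule applies.
Among Marino, Ibarra, Osei, Ferreira and Vance, by continuous board tenure (lower first): Marino (5 years) before Ibarra (7 years) before Osei (9 years) before Ferreira (14 years) before Vance (17 years).
Order: Marino, Ibarra, Osei, Ferreira, Vance. So position 1.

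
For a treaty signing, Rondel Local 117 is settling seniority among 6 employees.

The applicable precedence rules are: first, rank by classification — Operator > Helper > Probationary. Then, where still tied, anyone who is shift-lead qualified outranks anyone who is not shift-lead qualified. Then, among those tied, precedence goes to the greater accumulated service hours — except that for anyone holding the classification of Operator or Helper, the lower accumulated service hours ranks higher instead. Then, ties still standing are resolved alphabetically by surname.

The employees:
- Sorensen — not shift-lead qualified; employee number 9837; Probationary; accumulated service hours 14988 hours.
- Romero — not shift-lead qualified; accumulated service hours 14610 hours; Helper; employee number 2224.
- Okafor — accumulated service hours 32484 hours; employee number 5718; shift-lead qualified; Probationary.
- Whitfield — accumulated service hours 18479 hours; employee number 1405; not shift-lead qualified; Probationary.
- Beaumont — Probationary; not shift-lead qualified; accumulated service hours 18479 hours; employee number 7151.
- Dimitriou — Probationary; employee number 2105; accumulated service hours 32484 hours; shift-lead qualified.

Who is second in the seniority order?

Dimitriou

By classification: Romero (Helper); then Dimitriou, Okafor, Beaumont, Whitfield and Sorensen (Probationary).
Among Dimitriou, Okafor, Beaumont, Whitfield and Sorensen, shift-lead qualified before not shift-lead qualified: Dimitriou and Okafor (shift-lead qualified) before Beaumont, Whitfield and Sorensen (not shift-lead qualified).
Dimitriou and Okafor both have accumulated service hours 32484 hours, so the next rule applies.
Among Dimitriou and Okafor, alphabetically by surname: Dimitriou before Okafor.
Among Beaumont, Whitfield and Sorensen, by accumulated service hours (higher first): Beaumont and Whitfield (18479 hours) before Sorensen (14988 hours).
Among Beaumont and Whitfield, alphabetically by surname: Beaumont before Whitfield.
Order: Romero, Dimitriou, Okafor, Beaumont, Whitfield, Sorensen.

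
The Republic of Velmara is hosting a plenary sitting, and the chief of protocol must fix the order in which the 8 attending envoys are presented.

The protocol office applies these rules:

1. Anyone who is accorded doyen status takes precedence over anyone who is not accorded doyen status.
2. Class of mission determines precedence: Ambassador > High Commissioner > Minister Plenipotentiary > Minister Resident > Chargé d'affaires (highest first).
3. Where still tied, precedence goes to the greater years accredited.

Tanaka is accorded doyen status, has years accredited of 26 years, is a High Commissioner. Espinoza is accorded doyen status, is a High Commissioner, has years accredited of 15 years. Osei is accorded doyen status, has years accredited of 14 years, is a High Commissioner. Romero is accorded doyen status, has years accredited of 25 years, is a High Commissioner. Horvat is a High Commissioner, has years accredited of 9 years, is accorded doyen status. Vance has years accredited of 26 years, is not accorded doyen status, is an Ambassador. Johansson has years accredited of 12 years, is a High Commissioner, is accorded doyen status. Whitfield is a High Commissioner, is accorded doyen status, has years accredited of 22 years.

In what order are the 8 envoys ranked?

By the first rule: Tanaka, Romero, Whitfield, Espinoza, Osei, Johansson and Horvat (each accorded doyen status); then Vance (not accorded doyen status).
Tanaka, Romero, Whitfield, Espinoza, Osei, Johansson and Horvat are each High Commissioner, so the next rule applies.
Among Tanaka, Romero, Whitfield, Espinoza, Osei, Johansson and Horvat, by years accredited (higher first): Tanaka (26 years) before Romero (25 years) before Whitfield (22 years) before Espinoza (15 years) before Osei (14 years) before Johansson (12 years) before Horvat (9 years).
Full order: Tanaka, Romero, Whitfield, Espinoza, Osei, Johansson, Horvat, Vance.

Tanaka, Romero, Whitfield, Espinoza, Osei, Johansson, Horvat, Vance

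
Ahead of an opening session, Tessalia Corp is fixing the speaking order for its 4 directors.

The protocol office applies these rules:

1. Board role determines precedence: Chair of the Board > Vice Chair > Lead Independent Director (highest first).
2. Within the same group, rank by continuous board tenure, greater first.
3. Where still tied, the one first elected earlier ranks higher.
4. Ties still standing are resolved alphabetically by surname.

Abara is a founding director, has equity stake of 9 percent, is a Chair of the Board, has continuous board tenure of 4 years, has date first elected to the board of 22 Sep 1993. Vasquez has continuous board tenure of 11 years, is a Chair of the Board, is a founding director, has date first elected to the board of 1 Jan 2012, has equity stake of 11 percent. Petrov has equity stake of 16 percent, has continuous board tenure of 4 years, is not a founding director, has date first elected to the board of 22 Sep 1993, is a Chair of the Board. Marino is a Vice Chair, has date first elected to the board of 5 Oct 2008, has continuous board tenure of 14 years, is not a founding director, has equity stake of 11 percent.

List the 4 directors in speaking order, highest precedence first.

By board role: Vasquez, Abara and Petrov (Chair of the Board); then Marino (Vice Chair).
Among Vasquez, Abara and Petrov, by continuous board tenure (higher first): Vasquez (11 years) before Abara and Petrov (4 years).
Abara and Petrov both have date first elected to the board 22 Sep 1993, so the next rule applies.
Among Abara and Petrov, alphabetically by surname: Abara before Petrov.
Full order: Vasquez, Abara, Petrov, Marino.

Vasquez, Abara, Petrov, Marino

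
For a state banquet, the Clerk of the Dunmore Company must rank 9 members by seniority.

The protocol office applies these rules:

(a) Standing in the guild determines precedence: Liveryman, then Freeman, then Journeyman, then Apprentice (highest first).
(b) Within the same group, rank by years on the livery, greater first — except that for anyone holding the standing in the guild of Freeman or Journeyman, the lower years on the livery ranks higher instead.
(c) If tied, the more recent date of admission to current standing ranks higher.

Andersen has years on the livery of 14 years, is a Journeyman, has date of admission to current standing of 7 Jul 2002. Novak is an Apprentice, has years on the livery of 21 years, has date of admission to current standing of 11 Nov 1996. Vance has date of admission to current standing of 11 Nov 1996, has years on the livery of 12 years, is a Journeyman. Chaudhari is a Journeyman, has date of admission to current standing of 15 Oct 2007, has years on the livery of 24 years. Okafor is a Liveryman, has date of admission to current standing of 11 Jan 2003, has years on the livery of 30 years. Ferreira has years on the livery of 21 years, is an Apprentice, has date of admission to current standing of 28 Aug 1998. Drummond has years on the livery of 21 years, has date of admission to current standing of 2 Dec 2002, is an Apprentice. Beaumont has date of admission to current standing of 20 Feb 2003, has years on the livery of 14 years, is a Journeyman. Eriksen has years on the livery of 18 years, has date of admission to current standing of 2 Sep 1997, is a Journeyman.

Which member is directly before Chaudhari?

Eriksen

By standing in the guild: Okafor (Liveryman); then Vance, Beaumont, Andersen, Eriksen and Chaudhari (Journeyman); then Drummond, Ferreira and Novak (Apprentice).
Among Vance, Beaumont, Andersen, Eriksen and Chaudhari, by years on the livery (lower first) (reversed rule for this group): Vance (12 years) before Beaumont and Andersen (14 years) before Eriksen (18 years) before Chaudhari (24 years).
Among Beaumont and Andersen, by date of admission to current standing (later first): Beaumont (20 Feb 2003) before Andersen (7 Jul 2002).
Drummond, Ferreira and Novak all have years on the livery 21 years, so the next rule applies.
Among Drummond, Ferreira and Novak, by date of admission to current standing (later first): Drummond (2 Dec 2002) before Ferreira (28 Aug 1998) before Novak (11 Nov 1996).
Order: Okafor, Vance, Beaumont, Andersen, Eriksen, Chaudhari, Drummond, Ferreira, Novak.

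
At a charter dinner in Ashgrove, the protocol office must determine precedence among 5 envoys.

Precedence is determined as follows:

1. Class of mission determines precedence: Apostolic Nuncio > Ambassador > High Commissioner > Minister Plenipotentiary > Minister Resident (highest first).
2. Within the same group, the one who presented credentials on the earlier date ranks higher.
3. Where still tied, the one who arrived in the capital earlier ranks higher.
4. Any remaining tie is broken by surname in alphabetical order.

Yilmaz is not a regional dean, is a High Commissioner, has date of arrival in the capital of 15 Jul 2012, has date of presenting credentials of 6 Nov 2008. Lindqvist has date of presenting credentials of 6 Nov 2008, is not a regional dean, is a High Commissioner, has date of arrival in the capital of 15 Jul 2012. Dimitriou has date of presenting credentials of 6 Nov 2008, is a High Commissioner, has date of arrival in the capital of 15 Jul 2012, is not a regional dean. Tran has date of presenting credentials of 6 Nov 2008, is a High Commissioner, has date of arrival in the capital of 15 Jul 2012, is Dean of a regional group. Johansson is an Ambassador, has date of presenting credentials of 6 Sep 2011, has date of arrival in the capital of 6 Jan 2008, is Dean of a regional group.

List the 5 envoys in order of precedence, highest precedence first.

By class of mission: Johansson (Ambassador); then Dimitriou, Lindqvist, Tran and Yilmaz (High Commissioner).
Dimitriou, Lindqvist, Tran and Yilmaz all have date of presenting credentials 6 Nov 2008, so the next rule applies.
Dimitriou, Lindqvist, Tran and Yilmaz all have date of arrival in the capital 15 Jul 2012, so the next rule applies.
Among Dimitriou, Lindqvist, Tran and Yilmaz, alphabetically by surname: Dimitriou before Lindqvist before Tran before Yilmaz.
Full order: Johansson, Dimitriou, Lindqvist, Tran, Yilmaz.

Johansson, Dimitriou, Lindqvist, Tran, Yilmaz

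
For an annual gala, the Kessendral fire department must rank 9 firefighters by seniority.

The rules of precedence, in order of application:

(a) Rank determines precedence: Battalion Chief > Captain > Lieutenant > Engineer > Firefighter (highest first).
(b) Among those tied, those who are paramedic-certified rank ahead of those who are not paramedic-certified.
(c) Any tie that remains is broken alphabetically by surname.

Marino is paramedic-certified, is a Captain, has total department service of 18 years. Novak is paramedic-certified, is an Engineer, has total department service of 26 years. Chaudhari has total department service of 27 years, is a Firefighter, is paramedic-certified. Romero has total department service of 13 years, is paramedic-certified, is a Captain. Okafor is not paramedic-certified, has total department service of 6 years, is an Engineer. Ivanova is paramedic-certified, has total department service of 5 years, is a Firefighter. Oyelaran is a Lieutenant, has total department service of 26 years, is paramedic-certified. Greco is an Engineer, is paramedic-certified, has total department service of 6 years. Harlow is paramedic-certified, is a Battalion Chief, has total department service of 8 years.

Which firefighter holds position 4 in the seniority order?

By rank: Harlow (Battalion Chief); then Marino and Romero (Captain); then Oyelaran (Lieutenant); then Greco, Novak and Okafor (Engineer); then Chaudhari and Ivanova (Firefighter).
Marino and Romero are each paramedic-certified, so the next rule applies.
Among Marino and Romero, alphabetically by surname: Marino before Romero.
Among Greco, Novak and Okafor, paramedic-certified before not paramedic-certified: Greco and Novak (paramedic-certified) before Okafor (not paramedic-certified).
Among Greco and Novak, alphabetically by surname: Greco before Novak.
Chaudhari and Ivanova are each paramedic-certified, so the next rule applies.
Among Chaudhari and Ivanova, alphabetically by surname: Chaudhari before Ivanova.
Order: Harlow, Marino, Romero, Oyelaran, Greco, Novak, Okafor, Chaudhari, Ivanova.

Oyelaran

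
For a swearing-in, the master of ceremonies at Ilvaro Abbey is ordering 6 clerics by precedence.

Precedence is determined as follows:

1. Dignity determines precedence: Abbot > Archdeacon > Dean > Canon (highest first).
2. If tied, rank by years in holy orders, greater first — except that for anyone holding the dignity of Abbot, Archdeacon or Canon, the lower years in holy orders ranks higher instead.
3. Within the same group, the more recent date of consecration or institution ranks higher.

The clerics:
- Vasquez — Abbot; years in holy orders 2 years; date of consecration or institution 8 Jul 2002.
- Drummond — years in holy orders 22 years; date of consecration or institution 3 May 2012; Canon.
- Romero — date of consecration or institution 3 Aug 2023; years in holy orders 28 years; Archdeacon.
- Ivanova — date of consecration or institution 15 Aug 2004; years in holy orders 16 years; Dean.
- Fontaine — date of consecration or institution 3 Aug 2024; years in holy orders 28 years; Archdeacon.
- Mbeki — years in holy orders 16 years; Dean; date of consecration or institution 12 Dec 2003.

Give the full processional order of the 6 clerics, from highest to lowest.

Vasquez, Fontaine, Romero, Ivanova, Mbeki, Drummond

By dignity: Vasquez (Abbot); then Fontaine and Romero (Archdeacon); then Ivanova and Mbeki (Dean); then Drummond (Canon).
Fontaine and Romero both have years in holy orders 28 years, so the next rule applies.
Among Fontaine and Romero, by date of consecration or institution (later first): Fontaine (3 Aug 2024) before Romero (3 Aug 2023).
Ivanova and Mbeki both have years in holy orders 16 years, so the next rule applies.
Among Ivanova and Mbeki, by date of consecration or institution (later first): Ivanova (15 Aug 2004) before Mbeki (12 Dec 2003).
Full order: Vasquez, Fontaine, Romero, Ivanova, Mbeki, Drummond.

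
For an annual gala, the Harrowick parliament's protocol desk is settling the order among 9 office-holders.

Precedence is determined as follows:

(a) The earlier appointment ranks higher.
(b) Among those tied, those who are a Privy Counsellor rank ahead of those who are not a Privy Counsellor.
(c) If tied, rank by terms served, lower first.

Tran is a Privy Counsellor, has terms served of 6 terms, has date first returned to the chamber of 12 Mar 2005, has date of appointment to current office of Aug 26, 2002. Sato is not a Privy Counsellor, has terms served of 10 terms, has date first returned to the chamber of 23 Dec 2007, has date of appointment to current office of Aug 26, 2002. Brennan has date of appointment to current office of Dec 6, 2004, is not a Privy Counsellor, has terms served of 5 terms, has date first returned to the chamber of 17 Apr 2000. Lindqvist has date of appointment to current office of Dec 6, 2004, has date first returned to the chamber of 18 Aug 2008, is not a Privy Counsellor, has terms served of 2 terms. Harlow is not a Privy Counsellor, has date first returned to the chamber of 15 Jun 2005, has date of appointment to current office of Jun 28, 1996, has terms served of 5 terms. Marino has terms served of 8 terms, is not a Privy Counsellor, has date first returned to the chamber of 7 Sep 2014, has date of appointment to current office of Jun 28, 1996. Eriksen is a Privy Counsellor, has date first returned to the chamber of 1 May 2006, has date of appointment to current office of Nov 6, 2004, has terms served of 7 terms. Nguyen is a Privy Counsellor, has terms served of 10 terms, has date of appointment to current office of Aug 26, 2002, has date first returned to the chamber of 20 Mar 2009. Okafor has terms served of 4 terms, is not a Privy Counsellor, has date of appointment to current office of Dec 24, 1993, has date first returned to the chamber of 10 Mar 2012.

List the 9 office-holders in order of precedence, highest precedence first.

Okafor, Harlow, Marino, Tran, Nguyen, Sato, Eriksen, Lindqvist, Brennan

By date of appointment to current office (earlier first): Okafor (Dec 24, 1993); then Harlow and Marino (both Jun 28, 1996); then Tran, Nguyen and Sato (each Aug 26, 2002); then Eriksen (Nov 6, 2004); then Lindqvist and Brennan (both Dec 6, 2004).
Harlow and Marino are each not a Privy Counsellor, so the next rule applies.
Among Harlow and Marino, by terms served (lower first): Harlow (5 terms) before Marino (8 terms).
Among Tran, Nguyen and Sato, a Privy Counsellor before not a Privy Counsellor: Tran and Nguyen (a Privy Counsellor) before Sato (not a Privy Counsellor).
Among Tran and Nguyen, by terms served (lower first): Tran (6 terms) before Nguyen (10 terms).
Lindqvist and Brennan are each not a Privy Counsellor, so the next rule applies.
Among Lindqvist and Brennan, by terms served (lower first): Lindqvist (2 terms) before Brennan (5 terms).
Full order: Okafor, Harlow, Marino, Tran, Nguyen, Sato, Eriksen, Lindqvist, Brennan.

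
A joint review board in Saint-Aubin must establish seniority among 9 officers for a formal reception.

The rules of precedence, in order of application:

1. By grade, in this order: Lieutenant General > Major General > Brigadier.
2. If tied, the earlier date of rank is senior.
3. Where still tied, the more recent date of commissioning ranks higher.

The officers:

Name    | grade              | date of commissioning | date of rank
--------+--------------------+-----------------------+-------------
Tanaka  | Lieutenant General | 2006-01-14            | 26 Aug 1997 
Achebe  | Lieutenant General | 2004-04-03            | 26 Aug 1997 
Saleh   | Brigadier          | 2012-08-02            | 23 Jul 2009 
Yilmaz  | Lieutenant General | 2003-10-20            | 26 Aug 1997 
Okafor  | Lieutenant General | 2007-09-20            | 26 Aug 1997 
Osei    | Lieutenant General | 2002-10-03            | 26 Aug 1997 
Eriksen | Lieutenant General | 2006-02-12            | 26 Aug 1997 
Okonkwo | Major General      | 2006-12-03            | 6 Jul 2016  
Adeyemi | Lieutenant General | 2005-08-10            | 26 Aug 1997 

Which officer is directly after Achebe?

By grade: Okafor, Eriksen, Tanaka, Adeyemi, Achebe, Yilmaz and Osei (Lieutenant General); then Okonkwo (Major General); then Saleh (Brigadier).
Okafor, Eriksen, Tanaka, Adeyemi, Achebe, Yilmaz and Osei all have date of rank 26 Aug 1997, so the next rule applies.
Among Okafor, Eriksen, Tanaka, Adeyemi, Achebe, Yilmaz and Osei, by date of commissioning (later first): Okafor (2007-09-20) before Eriksen (2006-02-12) before Tanaka (2006-01-14) before Adeyemi (2005-08-10) before Achebe (2004-04-03) before Yilmaz (2003-10-20) before Osei (2002-10-03).
Order: Okafor, Eriksen, Tanaka, Adeyemi, Achebe, Yilmaz, Osei, Okonkwo, Saleh.

Yilmaz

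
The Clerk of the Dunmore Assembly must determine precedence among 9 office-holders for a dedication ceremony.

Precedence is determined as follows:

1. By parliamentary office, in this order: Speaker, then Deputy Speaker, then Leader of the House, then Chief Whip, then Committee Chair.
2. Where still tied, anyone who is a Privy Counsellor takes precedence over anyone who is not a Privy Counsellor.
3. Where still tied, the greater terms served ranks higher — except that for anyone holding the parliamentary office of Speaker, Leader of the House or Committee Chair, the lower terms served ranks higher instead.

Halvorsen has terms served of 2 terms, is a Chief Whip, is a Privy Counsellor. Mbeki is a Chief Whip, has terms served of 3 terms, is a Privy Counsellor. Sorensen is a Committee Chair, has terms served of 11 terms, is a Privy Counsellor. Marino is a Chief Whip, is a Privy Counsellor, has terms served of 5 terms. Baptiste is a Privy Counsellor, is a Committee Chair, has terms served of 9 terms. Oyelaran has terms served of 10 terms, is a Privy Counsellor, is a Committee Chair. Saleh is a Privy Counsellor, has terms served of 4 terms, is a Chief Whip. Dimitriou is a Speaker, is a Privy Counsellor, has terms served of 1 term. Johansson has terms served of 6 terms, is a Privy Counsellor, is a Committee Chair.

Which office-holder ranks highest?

By parliamentary office: Dimitriou (Speaker); then Marino, Saleh, Mbeki and Halvorsen (Chief Whip); then Johansson, Baptiste, Oyelaran and Sorensen (Committee Chair).
Marino, Saleh, Mbeki and Halvorsen are each a Privy Counsellor, so the next rule applies.
Among Marino, Saleh, Mbeki and Halvorsen, by terms served (higher first): Marino (5 terms) before Saleh (4 terms) before Mbeki (3 terms) before Halvorsen (2 terms).
Johansson, Baptiste, Oyelaran and Sorensen are each a Privy Counsellor, so the next rule applies.
Among Johansson, Baptiste, Oyelaran and Sorensen, by terms served (lower first) (reversed rule for this group): Johansson (6 terms) before Baptiste (9 terms) before Oyelaran (10 terms) before Sorensen (11 terms).
Order: Dimitriou, Marino, Saleh, Mbeki, Halvorsen, Johansson, Baptiste, Oyelaran, Sorensen.

Dimitriou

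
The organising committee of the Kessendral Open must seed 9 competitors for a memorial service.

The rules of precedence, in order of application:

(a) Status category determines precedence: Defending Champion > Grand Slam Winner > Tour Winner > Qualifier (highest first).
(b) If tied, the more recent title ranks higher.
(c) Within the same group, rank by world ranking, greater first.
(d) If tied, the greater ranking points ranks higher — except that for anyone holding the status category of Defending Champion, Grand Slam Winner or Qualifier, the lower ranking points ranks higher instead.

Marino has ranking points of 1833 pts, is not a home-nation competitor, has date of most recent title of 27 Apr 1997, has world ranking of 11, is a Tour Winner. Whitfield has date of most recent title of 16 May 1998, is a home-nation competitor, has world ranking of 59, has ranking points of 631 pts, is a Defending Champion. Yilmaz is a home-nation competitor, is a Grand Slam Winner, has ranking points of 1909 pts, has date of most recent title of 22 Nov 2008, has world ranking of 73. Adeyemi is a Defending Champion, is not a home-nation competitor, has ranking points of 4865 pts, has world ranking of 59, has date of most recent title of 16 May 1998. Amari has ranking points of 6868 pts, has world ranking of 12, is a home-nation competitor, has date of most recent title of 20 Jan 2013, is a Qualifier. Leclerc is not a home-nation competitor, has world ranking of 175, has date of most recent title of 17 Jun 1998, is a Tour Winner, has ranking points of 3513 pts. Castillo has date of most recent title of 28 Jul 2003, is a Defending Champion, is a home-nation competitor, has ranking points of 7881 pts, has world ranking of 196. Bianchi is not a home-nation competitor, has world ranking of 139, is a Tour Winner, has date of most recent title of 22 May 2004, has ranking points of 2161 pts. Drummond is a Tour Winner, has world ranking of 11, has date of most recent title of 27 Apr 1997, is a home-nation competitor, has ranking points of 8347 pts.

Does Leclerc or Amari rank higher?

By status category: Castillo, Whitfield and Adeyemi (Defending Champion); then Yilmaz (Grand Slam Winner); then Bianchi, Leclerc, Drummond and Marino (Tour Winner); then Amari (Qualifier).
Among Castillo, Whitfield and Adeyemi, by date of most recent title (later first): Castillo (28 Jul 2003) before Whitfield and Adeyemi (16 May 1998).
Whitfield and Adeyemi both have world ranking 59, so the next rule applies.
Among Whitfield and Adeyemi, by ranking points (lower first) (reversed rule for this group): Whitfield (631 pts) before Adeyemi (4865 pts).
Among Bianchi, Leclerc, Drummond and Marino, by date of most recent title (later first): Bianchi (22 May 2004) before Leclerc (17 Jun 1998) before Drummond and Marino (27 Apr 1997).
Drummond and Marino both have world ranking 11, so the next rule applies.
Among Drummond and Marino, by ranking points (higher first): Drummond (8347 pts) before Marino (1833 pts).
So Leclerc takes precedence.

Leclerc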